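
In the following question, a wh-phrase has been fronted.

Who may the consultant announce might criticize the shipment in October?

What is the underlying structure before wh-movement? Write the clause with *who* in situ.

The filler 'who' is interpreted as the subject of the clause embedded under 'announce'. It moves to the left edge, and the trace sits right after 'announce':
Who may the consultant announce ___ might criticize the shipment in October?

The consultant may announce who might criticize the shipment in October.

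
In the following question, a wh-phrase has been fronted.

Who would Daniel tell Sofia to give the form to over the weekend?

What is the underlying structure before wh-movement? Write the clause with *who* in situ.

The filler 'who' is interpreted as the object of the preposition 'to' (recipient of 'give'). Wh-movement fronts it, leaving a gap right after 'to':
Who would Daniel tell Sofia to give the form to ___ over the weekend?

Daniel would tell Sofia to give the form to who over the weekend.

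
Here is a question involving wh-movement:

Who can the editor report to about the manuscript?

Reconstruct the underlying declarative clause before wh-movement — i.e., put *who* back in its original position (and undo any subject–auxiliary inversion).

'who' is the object of the preposition 'to'. It moves to the left edge, and the trace sits right after 'to':
Who can the editor report to ___ about the manuscript?

The editor can report to who about the manuscript.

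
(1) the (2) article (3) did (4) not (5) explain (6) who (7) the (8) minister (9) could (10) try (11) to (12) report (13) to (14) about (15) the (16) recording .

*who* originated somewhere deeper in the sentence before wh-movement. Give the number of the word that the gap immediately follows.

In situ: The minister could try to report to who about the recording.
'who' functions as the object of the preposition 'to'. Fronting leaves a gap immediately after 'to':
The article did not explain who the minister could try to report to ___ about the recording.
'to' is word 13.

13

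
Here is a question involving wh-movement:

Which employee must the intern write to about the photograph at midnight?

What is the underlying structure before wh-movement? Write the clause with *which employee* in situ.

The intern must write to which employee about the photograph at midnight.

'which employee' functions as the object of the preposition 'to'. It moves to the left edge, and the trace sits right after 'to':
Which employee must the intern write to ___ about the photograph at midnight?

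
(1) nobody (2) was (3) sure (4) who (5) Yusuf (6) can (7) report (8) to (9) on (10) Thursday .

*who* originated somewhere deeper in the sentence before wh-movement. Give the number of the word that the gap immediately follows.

8

Before movement: Yusuf can report to who on Thursday.
The filler 'who' is interpreted as the object of the preposition 'to'. Fronting leaves a gap immediately after 'to':
Nobody was sure who Yusuf can report to ___ on Thursday.
'to' is word 8.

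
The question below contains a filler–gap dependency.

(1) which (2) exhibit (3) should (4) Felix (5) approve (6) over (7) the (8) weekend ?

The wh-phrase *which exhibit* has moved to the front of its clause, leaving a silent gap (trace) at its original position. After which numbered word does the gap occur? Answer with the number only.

5

Pre-movement form: Felix should approve which exhibit over the weekend.
'which exhibit' is the direct object of 'approve'. Fronting leaves a gap immediately after 'approve':
Which exhibit should Felix approve ___ over the weekend?
'approve' is word 5.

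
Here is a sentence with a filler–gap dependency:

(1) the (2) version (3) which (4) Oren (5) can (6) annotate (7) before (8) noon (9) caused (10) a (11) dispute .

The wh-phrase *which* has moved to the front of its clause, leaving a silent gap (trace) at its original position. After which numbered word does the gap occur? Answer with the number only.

6

'which' is the direct object of 'annotate'. Wh-movement fronts it, leaving a gap right after 'annotate':
The version which Oren can annotate ___ before noon caused a dispute.
'annotate' is word 6.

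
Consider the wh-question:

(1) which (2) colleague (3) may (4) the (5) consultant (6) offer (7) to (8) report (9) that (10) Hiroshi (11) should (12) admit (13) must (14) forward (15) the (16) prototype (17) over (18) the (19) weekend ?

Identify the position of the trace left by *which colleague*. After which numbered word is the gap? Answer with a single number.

In situ: The consultant may offer to report that Hiroshi should admit which colleague must forward the prototype over the weekend.
'which colleague' functions as the subject of the clause embedded under 'admit'. Fronting leaves a gap immediately after 'admit':
Which colleague may the consultant offer to report that Hiroshi should admit ___ must forward the prototype over the weekend?
'admit' is word 12.

12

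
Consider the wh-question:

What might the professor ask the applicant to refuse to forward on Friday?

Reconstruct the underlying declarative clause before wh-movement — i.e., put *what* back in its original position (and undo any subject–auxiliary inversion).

The professor might ask the applicant to refuse to forward what on Friday.

The filler 'what' is interpreted as the direct object of 'forward'. Wh-movement fronts it, leaving a gap right after 'forward':
What might the professor ask the applicant to refuse to forward ___ on Friday?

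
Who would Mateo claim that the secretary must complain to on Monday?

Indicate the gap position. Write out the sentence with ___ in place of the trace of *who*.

Who would Mateo claim that the secretary must complain to ___ on Monday?

Pre-movement form: Mateo would claim that the secretary must complain to who on Monday.
'who' is the object of the preposition 'to'. The gap is right after 'to'.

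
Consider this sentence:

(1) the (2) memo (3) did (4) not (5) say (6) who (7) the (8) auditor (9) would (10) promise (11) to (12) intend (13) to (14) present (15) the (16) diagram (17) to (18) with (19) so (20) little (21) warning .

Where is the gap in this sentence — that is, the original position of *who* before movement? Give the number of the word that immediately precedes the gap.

17

Pre-movement form: The auditor would promise to intend to present the diagram to who with so little warning.
The filler 'who' is interpreted as the object of the preposition 'to' (recipient of 'present'). Wh-movement fronts it, leaving a gap right after 'to':
The memo did not say who the auditor would promise to intend to present the diagram to ___ with so little warning.
'to' is word 17.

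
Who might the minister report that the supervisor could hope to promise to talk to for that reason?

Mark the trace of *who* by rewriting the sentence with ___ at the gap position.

Before movement: The minister might report that the supervisor could hope to promise to talk to who for that reason.
The filler 'who' is interpreted as the object of the preposition 'to'. The gap is right after 'to'.

Who might the minister report that the supervisor could hope to promise to talk to ___ for that reason?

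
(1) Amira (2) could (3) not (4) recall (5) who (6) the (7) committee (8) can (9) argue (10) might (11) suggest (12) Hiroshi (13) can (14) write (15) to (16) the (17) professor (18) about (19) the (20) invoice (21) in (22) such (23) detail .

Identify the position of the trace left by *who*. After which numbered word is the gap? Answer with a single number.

Pre-movement form: The committee can argue who might suggest Hiroshi can write to the professor about the invoice in such detail.
The filler 'who' is interpreted as the subject of the clause embedded under 'argue'. It moves to the left edge, and the trace sits right after 'argue':
Amira could not recall who the committee can argue ___ might suggest Hiroshi can write to the professor about the invoice in such detail.
'argue' is word 9.

9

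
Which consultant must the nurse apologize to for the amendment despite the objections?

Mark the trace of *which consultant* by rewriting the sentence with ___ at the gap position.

In situ: The nurse must apologize to which consultant for the amendment despite the objections.
'which consultant' functions as the object of the preposition 'to'. The gap is right after 'to'.

Which consultant must the nurse apologize to ___ for the amendment despite the objections?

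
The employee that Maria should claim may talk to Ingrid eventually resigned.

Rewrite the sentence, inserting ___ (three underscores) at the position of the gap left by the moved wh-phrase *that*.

'that' functions as the subject of the clause embedded under 'claim'. The gap is right after 'claim'.

The employee that Maria should claim ___ may talk to Ingrid eventually resigned.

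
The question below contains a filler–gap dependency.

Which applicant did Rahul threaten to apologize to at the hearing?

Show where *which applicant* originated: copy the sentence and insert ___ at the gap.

Which applicant did Rahul threaten to apologize to ___ at the hearing?

Before movement: Rahul did threaten to apologize to which applicant at the hearing.
'which applicant' is the object of the preposition 'to'. The gap is right after 'to'.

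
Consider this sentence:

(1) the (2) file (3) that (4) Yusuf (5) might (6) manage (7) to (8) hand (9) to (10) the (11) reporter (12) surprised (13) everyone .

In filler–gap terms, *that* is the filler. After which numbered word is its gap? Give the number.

The filler 'that' is interpreted as the direct object of 'hand'. Wh-movement fronts it, leaving a gap right after 'hand':
The file that Yusuf might manage to hand ___ to the reporter surprised everyone.
'hand' is word 8.

8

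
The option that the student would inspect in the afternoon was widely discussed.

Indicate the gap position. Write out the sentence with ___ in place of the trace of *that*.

The option that the student would inspect ___ in the afternoon was widely discussed.

'that' is the direct object of 'inspect'. The gap is right after 'inspect'.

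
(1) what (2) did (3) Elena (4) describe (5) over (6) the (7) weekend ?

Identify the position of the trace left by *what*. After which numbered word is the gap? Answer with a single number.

4

In situ: Elena did describe what over the weekend.
'what' functions as the direct object of 'describe'. Wh-movement fronts it, leaving a gap right after 'describe':
What did Elena describe ___ over the weekend?
'describe' is word 4.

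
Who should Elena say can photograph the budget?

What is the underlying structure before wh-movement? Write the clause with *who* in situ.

Elena should say who can photograph the budget.

'who' is the subject of the clause embedded under 'say'. Fronting leaves a gap immediately after 'say':
Who should Elena say ___ can photograph the budget?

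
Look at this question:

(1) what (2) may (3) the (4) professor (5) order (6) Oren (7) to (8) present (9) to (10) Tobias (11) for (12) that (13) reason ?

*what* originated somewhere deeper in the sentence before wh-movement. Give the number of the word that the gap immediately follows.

8

In situ: The professor may order Oren to present what to Tobias for that reason.
'what' is the direct object of 'present'. Wh-movement fronts it, leaving a gap right after 'present':
What may the professor order Oren to present ___ to Tobias for that reason?
'present' is word 8.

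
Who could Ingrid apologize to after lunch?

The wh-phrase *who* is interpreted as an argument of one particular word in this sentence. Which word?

Underlying clause: Ingrid could apologize to who after lunch.
'who' is the object of the preposition 'to'. Wh-movement fronts it, leaving a gap right after 'to':
Who could Ingrid apologize to ___ after lunch?

to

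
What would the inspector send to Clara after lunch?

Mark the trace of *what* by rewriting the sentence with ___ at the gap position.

What would the inspector send ___ to Clara after lunch?

In situ: The inspector would send what to Clara after lunch.
'what' functions as the direct object of 'send'. The gap is right after 'send'.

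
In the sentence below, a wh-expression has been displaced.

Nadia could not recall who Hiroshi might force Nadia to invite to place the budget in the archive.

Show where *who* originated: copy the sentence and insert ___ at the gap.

Pre-movement form: Hiroshi might force Nadia to invite who to place the budget in the archive.
'who' is the direct object of 'invite'. The gap is right after 'invite'.

Nadia could not recall who Hiroshi might force Nadia to invite ___ to place the budget in the archive.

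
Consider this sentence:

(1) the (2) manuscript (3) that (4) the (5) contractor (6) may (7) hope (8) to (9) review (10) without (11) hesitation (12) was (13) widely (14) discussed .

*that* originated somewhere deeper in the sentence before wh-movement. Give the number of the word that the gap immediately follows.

'that' is the direct object of 'review'. It moves to the left edge, and the trace sits right after 'review':
The manuscript that the contractor may hope to review ___ without hesitation was widely discussed.
'review' is word 9.

9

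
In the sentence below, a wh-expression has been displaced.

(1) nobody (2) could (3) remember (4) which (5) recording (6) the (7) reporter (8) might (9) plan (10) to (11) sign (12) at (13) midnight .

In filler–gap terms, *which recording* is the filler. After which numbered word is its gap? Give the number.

Pre-movement form: The reporter might plan to sign which recording at midnight.
The filler 'which recording' is interpreted as the direct object of 'sign'. Wh-movement fronts it, leaving a gap right after 'sign':
Nobody could remember which recording the reporter might plan to sign ___ at midnight.
'sign' is word 11.

11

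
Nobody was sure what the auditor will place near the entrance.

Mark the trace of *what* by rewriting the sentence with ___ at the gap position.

Underlying clause: The auditor will place what near the entrance.
'what' is the direct object of 'place'. The gap is right after 'place'.

Nobody was sure what the auditor will place ___ near the entrance.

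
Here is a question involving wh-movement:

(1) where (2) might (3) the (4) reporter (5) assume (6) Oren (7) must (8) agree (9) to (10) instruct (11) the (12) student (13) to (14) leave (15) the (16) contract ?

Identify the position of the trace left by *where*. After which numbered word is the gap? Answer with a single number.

16

Underlying clause: The reporter might assume Oren must agree to instruct the student to leave the contract where.
'where' is the locative complement of 'leave'. Fronting leaves a gap immediately after 'contract':
Where might the reporter assume Oren must agree to instruct the student to leave the contract ___?
'contract' is word 16.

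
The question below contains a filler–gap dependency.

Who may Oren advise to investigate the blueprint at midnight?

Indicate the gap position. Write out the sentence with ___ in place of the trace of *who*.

Who may Oren advise ___ to investigate the blueprint at midnight?

Underlying clause: Oren may advise who to investigate the blueprint at midnight.
'who' is the direct object of 'advise'. The gap is right after 'advise'.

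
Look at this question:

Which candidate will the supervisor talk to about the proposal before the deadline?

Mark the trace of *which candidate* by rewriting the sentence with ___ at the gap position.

In situ: The supervisor will talk to which candidate about the proposal before the deadline.
'which candidate' functions as the object of the preposition 'to'. The gap is right after 'to'.

Which candidate will the supervisor talk to ___ about the proposal before the deadline?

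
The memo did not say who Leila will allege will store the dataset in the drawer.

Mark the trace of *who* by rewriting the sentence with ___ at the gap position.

Before movement: Leila will allege who will store the dataset in the drawer.
'who' is the subject of the clause embedded under 'allege'. The gap is right after 'allege'.

The memo did not say who Leila will allege ___ will store the dataset in the drawer.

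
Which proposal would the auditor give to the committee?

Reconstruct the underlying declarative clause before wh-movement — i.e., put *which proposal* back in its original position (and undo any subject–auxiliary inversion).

'which proposal' is the direct object of 'give'. Fronting leaves a gap immediately after 'give':
Which proposal would the auditor give ___ to the committee?

The auditor would give which proposal to the committee.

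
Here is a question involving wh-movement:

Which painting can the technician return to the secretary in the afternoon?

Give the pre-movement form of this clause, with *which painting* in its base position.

The filler 'which painting' is interpreted as the direct object of 'return'. It moves to the left edge, and the trace sits right after 'return':
Which painting can the technician return ___ to the secretary in the afternoon?

The technician can return which painting to the secretary in the afternoon.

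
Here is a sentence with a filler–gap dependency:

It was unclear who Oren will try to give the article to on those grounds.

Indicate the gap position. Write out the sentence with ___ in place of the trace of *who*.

Before movement: Oren will try to give the article to who on those grounds.
The filler 'who' is interpreted as the object of the preposition 'to' (recipient of 'give'). The gap is right after 'to'.

It was unclear who Oren will try to give the article to ___ on those grounds.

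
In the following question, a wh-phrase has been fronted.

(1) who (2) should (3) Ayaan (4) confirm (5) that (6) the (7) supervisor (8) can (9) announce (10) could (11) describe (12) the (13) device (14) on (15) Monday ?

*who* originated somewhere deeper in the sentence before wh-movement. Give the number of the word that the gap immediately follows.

9

In situ: Ayaan should confirm that the supervisor can announce who could describe the device on Monday.
'who' is the subject of the clause embedded under 'announce'. Fronting leaves a gap immediately after 'announce':
Who should Ayaan confirm that the supervisor can announce ___ could describe the device on Monday?
'announce' is word 9.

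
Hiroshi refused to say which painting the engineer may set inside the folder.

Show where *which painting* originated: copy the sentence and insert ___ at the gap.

Hiroshi refused to say which painting the engineer may set ___ inside the folder.

Underlying clause: The engineer may set which painting inside the folder.
'which painting' is the direct object of 'set'. The gap is right after 'set'.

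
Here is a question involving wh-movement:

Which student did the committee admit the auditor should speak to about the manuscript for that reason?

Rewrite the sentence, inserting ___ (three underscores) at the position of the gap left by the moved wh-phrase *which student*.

In situ: The committee did admit the auditor should speak to which student about the manuscript for that reason.
The filler 'which student' is interpreted as the object of the preposition 'to'. The gap is right after 'to'.

Which student did the committee admit the auditor should speak to ___ about the manuscript for that reason?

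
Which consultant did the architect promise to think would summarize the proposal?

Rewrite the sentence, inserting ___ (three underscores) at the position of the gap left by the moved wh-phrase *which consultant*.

Which consultant did the architect promise to think ___ would summarize the proposal?

In situ: The architect did promise to think which consultant would summarize the proposal.
The filler 'which consultant' is interpreted as the subject of the clause embedded under 'think'. The gap is right after 'think'.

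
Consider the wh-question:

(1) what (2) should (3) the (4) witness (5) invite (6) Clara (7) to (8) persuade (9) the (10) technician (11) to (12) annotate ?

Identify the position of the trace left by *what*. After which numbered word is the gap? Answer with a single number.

Pre-movement form: The witness should invite Clara to persuade the technician to annotate what.
'what' functions as the direct object of 'annotate'. It moves to the left edge, and the trace sits right after 'annotate':
What should the witness invite Clara to persuade the technician to annotate ___?
'annotate' is word 12.

12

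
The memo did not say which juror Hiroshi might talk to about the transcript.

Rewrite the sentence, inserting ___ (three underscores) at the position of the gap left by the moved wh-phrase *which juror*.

The memo did not say which juror Hiroshi might talk to ___ about the transcript.

Pre-movement form: Hiroshi might talk to which juror about the transcript.
'which juror' functions as the object of the preposition 'to'. The gap is right after 'to'.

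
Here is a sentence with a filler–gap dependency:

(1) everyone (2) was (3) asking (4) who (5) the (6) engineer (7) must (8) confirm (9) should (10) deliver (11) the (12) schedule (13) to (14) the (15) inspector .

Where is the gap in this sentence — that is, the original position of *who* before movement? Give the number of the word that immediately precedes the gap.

8

Underlying clause: The engineer must confirm who should deliver the schedule to the inspector.
'who' is the subject of the clause embedded under 'confirm'. Fronting leaves a gap immediately after 'confirm':
Everyone was asking who the engineer must confirm ___ should deliver the schedule to the inspector.
'confirm' is word 8.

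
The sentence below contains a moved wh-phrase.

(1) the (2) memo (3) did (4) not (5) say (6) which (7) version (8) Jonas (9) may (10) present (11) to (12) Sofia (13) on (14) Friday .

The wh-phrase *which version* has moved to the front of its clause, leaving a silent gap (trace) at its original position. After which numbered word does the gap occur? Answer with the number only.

10

Before movement: Jonas may present which version to Sofia on Friday.
The filler 'which version' is interpreted as the direct object of 'present'. Fronting leaves a gap immediately after 'present':
The memo did not say which version Jonas may present ___ to Sofia on Friday.
'present' is word 10.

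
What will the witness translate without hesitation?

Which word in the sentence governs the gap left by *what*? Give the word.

translate

Pre-movement form: The witness will translate what without hesitation.
'what' is the direct object of 'translate'. Fronting leaves a gap immediately after 'translate':
What will the witness translate ___ without hesitation?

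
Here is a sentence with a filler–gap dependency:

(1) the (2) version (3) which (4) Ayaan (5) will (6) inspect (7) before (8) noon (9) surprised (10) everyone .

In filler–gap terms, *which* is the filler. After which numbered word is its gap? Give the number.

6

The filler 'which' is interpreted as the direct object of 'inspect'. Fronting leaves a gap immediately after 'inspect':
The version which Ayaan will inspect ___ before noon surprised everyone.
'inspect' is word 6.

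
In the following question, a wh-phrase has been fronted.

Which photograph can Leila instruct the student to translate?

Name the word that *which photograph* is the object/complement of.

Before movement: Leila can instruct the student to translate which photograph.
'which photograph' functions as the direct object of 'translate'. It moves to the left edge, and the trace sits right after 'translate':
Which photograph can Leila instruct the student to translate ___?

translate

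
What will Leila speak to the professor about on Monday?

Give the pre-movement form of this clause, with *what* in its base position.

Leila will speak to the professor about what on Monday.

The filler 'what' is interpreted as the object of the preposition 'about'. It moves to the left edge, and the trace sits right after 'about':
What will Leila speak to the professor about ___ on Monday?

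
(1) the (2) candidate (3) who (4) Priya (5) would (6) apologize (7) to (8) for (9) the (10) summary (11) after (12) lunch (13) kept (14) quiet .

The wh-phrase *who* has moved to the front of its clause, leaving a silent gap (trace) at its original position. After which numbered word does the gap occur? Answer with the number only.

The filler 'who' is interpreted as the object of the preposition 'to'. It moves to the left edge, and the trace sits right after 'to':
The candidate who Priya would apologize to ___ for the summary after lunch kept quiet.
'to' is word 7.

7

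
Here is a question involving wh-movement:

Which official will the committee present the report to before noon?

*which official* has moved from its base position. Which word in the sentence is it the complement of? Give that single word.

to

Before movement: The committee will present the report to which official before noon.
The filler 'which official' is interpreted as the object of the preposition 'to' (recipient of 'present'). Fronting leaves a gap immediately after 'to':
Which official will the committee present the report to ___ before noon?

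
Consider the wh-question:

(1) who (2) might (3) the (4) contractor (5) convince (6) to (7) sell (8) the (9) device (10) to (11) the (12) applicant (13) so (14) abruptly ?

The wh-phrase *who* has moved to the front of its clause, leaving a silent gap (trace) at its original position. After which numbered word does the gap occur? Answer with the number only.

Before movement: The contractor might convince who to sell the device to the applicant so abruptly.
'who' is the direct object of 'convince'. Wh-movement fronts it, leaving a gap right after 'convince':
Who might the contractor convince ___ to sell the device to the applicant so abruptly?
'convince' is word 5.

5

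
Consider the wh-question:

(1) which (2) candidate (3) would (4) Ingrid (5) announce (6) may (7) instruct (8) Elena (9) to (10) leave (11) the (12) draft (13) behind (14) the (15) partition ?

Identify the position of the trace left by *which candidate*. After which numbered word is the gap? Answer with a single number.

Underlying clause: Ingrid would announce which candidate may instruct Elena to leave the draft behind the partition.
'which candidate' is the subject of the clause embedded under 'announce'. It moves to the left edge, and the trace sits right after 'announce':
Which candidate would Ingrid announce ___ may instruct Elena to leave the draft behind the partition?
'announce' is word 5.

5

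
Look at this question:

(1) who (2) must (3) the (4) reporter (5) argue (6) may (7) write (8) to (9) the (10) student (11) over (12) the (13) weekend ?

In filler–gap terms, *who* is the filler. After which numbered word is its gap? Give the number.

5

Underlying clause: The reporter must argue who may write to the student over the weekend.
'who' is the subject of the clause embedded under 'argue'. Wh-movement fronts it, leaving a gap right after 'argue':
Who must the reporter argue ___ may write to the student over the weekend?
'argue' is word 5.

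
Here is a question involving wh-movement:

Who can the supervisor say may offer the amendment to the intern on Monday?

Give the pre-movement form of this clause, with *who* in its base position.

'who' functions as the subject of the clause embedded under 'say'. It moves to the left edge, and the trace sits right after 'say':
Who can the supervisor say ___ may offer the amendment to the intern on Monday?

The supervisor can say who may offer the amendment to the intern on Monday.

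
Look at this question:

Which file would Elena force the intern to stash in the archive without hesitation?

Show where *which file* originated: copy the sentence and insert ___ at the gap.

Before movement: Elena would force the intern to stash which file in the archive without hesitation.
'which file' is the direct object of 'stash'. The gap is right after 'stash'.

Which file would Elena force the intern to stash ___ in the archive without hesitation?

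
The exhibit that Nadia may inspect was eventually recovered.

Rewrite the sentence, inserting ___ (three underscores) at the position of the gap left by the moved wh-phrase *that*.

'that' is the direct object of 'inspect'. The gap is right after 'inspect'.

The exhibit that Nadia may inspect ___ was eventually recovered.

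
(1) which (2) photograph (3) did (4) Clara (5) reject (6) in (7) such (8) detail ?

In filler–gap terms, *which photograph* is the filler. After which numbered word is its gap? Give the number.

5

Before movement: Clara did reject which photograph in such detail.
The filler 'which photograph' is interpreted as the direct object of 'reject'. It moves to the left edge, and the trace sits right after 'reject':
Which photograph did Clara reject ___ in such detail?
'reject' is word 5.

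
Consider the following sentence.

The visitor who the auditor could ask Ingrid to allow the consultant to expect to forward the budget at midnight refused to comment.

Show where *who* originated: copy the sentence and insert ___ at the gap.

The filler 'who' is interpreted as the direct object of 'expect'. The gap is right after 'expect'.

The visitor who the auditor could ask Ingrid to allow the consultant to expect ___ to forward the budget at midnight refused to comment.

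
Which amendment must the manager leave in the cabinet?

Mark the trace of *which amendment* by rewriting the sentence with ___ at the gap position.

Which amendment must the manager leave ___ in the cabinet?

Pre-movement form: The manager must leave which amendment in the cabinet.
'which amendment' functions as the direct object of 'leave'. The gap is right after 'leave'.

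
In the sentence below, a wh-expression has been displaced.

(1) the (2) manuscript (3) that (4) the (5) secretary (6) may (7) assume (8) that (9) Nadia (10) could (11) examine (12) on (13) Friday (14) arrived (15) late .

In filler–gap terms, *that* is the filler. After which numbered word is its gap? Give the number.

11

'that' functions as the direct object of 'examine'. Wh-movement fronts it, leaving a gap right after 'examine':
The manuscript that the secretary may assume that Nadia could examine ___ on Friday arrived late.
'examine' is word 11.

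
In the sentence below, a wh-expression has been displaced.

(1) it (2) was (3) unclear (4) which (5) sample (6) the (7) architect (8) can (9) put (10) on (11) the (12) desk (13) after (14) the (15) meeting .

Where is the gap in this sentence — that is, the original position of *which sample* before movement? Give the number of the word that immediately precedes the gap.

Before movement: The architect can put which sample on the desk after the meeting.
The filler 'which sample' is interpreted as the direct object of 'put'. Fronting leaves a gap immediately after 'put':
It was unclear which sample the architect can put ___ on the desk after the meeting.
'put' is word 9.

9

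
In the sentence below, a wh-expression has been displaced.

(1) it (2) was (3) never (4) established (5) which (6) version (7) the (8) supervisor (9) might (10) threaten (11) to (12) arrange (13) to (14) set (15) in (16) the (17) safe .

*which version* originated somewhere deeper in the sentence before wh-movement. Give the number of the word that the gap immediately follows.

14

Before movement: The supervisor might threaten to arrange to set which version in the safe.
The filler 'which version' is interpreted as the direct object of 'set'. Wh-movement fronts it, leaving a gap right after 'set':
It was never established which version the supervisor might threaten to arrange to set ___ in the safe.
'set' is word 14.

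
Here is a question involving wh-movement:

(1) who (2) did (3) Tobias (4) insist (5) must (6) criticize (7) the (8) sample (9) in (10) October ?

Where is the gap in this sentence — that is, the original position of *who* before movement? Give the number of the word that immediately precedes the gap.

4

Before movement: Tobias did insist who must criticize the sample in October.
'who' functions as the subject of the clause embedded under 'insist'. Fronting leaves a gap immediately after 'insist':
Who did Tobias insist ___ must criticize the sample in October?
'insist' is word 4.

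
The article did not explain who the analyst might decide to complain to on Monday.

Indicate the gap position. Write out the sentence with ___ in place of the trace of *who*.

Before movement: The analyst might decide to complain to who on Monday.
'who' is the object of the preposition 'to'. The gap is right after 'to'.

The article did not explain who the analyst might decide to complain to ___ on Monday.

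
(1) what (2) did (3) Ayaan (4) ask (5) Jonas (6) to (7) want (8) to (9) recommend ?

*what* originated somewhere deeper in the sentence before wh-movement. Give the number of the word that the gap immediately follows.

Pre-movement form: Ayaan did ask Jonas to want to recommend what.
'what' functions as the direct object of 'recommend'. Fronting leaves a gap immediately after 'recommend':
What did Ayaan ask Jonas to want to recommend ___?
'recommend' is word 9.

9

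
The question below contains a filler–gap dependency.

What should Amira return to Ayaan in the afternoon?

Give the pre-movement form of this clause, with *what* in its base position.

Amira should return what to Ayaan in the afternoon.

'what' is the direct object of 'return'. Wh-movement fronts it, leaving a gap right after 'return':
What should Amira return ___ to Ayaan in the afternoon?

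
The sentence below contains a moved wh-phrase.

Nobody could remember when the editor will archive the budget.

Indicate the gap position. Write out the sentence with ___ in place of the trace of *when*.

In situ: The editor will archive the budget when.
'when' functions as the temporal adjunct. The gap is right after 'budget'.

Nobody could remember when the editor will archive the budget ___.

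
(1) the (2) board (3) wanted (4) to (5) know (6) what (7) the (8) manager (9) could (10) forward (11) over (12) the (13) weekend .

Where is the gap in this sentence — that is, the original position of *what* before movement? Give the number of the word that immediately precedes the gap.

10

In situ: The manager could forward what over the weekend.
'what' functions as the direct object of 'forward'. It moves to the left edge, and the trace sits right after 'forward':
The board wanted to know what the manager could forward ___ over the weekend.
'forward' is word 10.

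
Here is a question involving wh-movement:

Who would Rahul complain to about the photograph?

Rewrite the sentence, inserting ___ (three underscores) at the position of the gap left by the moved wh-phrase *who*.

Pre-movement form: Rahul would complain to who about the photograph.
'who' functions as the object of the preposition 'to'. The gap is right after 'to'.

Who would Rahul complain to ___ about the photograph?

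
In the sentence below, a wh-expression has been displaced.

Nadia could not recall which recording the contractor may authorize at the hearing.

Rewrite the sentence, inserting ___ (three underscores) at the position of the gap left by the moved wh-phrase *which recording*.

Nadia could not recall which recording the contractor may authorize ___ at the hearing.

Underlying clause: The contractor may authorize which recording at the hearing.
'which recording' functions as the direct object of 'authorize'. The gap is right after 'authorize'.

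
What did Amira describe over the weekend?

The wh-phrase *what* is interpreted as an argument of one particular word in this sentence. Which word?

describe

Before movement: Amira did describe what over the weekend.
The filler 'what' is interpreted as the direct object of 'describe'. Wh-movement fronts it, leaving a gap right after 'describe':
What did Amira describe ___ over the weekend?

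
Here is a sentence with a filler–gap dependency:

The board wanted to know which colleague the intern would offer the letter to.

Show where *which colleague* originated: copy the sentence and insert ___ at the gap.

Pre-movement form: The intern would offer the letter to which colleague.
'which colleague' functions as the object of the preposition 'to' (recipient of 'offer'). The gap is right after 'to'.

The board wanted to know which colleague the intern would offer the letter to ___.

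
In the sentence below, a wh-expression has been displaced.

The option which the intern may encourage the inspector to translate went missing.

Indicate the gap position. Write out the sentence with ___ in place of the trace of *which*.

The option which the intern may encourage the inspector to translate ___ went missing.

'which' is the direct object of 'translate'. The gap is right after 'translate'.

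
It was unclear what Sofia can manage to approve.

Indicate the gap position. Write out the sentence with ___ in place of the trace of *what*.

It was unclear what Sofia can manage to approve ___.

Before movement: Sofia can manage to approve what.
'what' functions as the direct object of 'approve'. The gap is right after 'approve'.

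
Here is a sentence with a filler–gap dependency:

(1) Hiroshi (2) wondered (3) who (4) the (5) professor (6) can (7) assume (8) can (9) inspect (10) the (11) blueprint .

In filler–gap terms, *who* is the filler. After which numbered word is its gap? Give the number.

7

Before movement: The professor can assume who can inspect the blueprint.
The filler 'who' is interpreted as the subject of the clause embedded under 'assume'. It moves to the left edge, and the trace sits right after 'assume':
Hiroshi wondered who the professor can assume ___ can inspect the blueprint.
'assume' is word 7.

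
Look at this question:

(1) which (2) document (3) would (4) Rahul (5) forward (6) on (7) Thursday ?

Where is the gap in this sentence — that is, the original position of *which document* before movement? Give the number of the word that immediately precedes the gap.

Underlying clause: Rahul would forward which document on Thursday.
The filler 'which document' is interpreted as the direct object of 'forward'. Fronting leaves a gap immediately after 'forward':
Which document would Rahul forward ___ on Thursday?
'forward' is word 5.

5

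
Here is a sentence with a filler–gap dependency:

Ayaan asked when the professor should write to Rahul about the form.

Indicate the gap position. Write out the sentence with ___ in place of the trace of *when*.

Before movement: The professor should write to Rahul about the form when.
'when' functions as the temporal adjunct. The gap is right after 'form'.

Ayaan asked when the professor should write to Rahul about the form ___.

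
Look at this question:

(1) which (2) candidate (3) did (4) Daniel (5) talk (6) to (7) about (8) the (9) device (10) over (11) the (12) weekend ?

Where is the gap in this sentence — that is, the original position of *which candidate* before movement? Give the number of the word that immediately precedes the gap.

Underlying clause: Daniel did talk to which candidate about the device over the weekend.
'which candidate' functions as the object of the preposition 'to'. Fronting leaves a gap immediately after 'to':
Which candidate did Daniel talk to ___ about the device over the weekend?
'to' is word 6.

6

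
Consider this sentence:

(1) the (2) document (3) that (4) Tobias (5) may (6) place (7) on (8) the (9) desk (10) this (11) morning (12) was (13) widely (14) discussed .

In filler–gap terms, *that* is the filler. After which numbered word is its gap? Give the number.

'that' functions as the direct object of 'place'. Fronting leaves a gap immediately after 'place':
The document that Tobias may place ___ on the desk this morning was widely discussed.
'place' is word 6.

6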